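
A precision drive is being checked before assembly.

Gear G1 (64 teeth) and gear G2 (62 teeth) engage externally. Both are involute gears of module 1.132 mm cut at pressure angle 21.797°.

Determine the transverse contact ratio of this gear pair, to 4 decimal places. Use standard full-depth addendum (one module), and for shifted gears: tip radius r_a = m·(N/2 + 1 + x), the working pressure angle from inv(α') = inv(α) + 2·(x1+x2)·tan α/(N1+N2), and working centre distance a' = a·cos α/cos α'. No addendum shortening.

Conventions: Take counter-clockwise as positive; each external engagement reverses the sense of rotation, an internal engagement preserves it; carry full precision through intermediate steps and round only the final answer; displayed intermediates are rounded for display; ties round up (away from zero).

1.6964

recognized (one external pair, fixed centres): single-mesh tooth geometry, m = 1.132, N1 = 64, N2 = 62
base radii: r_b1 = 33.634175, r_b2 = 32.583107
tip radii: r_a1 = 37.356000, r_a2 = 36.224000
no profile shift: α' = α, a' = a
action lengths: √(r_a1²−r_b1²) = 16.254631, √(r_a2²−r_b2²) = 15.827802
base pitch p_b = π·m·cos α = 3.302027
CR = (16.254631 + 15.827802 − 71.316000·sin 21.79700°)/3.302027 = 1.696361
contact ratio ≈ 1.6964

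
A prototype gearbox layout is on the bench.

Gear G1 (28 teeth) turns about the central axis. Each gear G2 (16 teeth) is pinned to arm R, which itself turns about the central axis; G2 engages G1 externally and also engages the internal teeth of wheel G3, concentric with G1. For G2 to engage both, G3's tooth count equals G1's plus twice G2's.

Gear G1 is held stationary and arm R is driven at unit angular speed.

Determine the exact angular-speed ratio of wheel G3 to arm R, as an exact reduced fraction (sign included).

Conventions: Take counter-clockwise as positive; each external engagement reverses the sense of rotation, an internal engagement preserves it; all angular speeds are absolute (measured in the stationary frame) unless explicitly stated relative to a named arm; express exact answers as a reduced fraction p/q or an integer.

planetary set (28T centre, 16T on arm, 60T internal) — Willis relation
ring teeth: 28 + 2·16 = 60
28(ω_sun−ω_arm) = −60(ω_ring−ω_arm),  ω_sun = 0, ω_arm = 1
ω_ring = 1 − (28/60)(0−1) = 22/15
ω_out/ω_in = 22/15

22/15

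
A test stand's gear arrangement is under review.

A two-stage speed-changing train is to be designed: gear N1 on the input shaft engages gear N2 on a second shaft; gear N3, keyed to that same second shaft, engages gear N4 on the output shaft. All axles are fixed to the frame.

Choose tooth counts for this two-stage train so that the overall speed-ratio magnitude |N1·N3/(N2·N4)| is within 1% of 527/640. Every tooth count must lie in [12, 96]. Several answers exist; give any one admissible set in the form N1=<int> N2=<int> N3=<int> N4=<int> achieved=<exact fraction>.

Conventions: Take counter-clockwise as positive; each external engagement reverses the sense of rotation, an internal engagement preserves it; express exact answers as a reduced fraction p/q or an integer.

topology: fixed-axis compound train — 2 stages, target 527/640
target = 527/640 in lowest terms: an exact hit needs N1·N3 = k·527 and N2·N4 = k·640 for one integer k, every count in [12, 96]; additionally prefer no 1:1 stage (N1 ≠ N2, N3 ≠ N4)
k = 1: N1·N3 = 527 = 17·31, N2·N4 = 640 = 16·40
achieved = 17·31/(16·40) = 527/640; |achieved − target| = 0 ≤ 527/64000 ✓

N1=17 N2=16 N3=31 N4=40 achieved=527/640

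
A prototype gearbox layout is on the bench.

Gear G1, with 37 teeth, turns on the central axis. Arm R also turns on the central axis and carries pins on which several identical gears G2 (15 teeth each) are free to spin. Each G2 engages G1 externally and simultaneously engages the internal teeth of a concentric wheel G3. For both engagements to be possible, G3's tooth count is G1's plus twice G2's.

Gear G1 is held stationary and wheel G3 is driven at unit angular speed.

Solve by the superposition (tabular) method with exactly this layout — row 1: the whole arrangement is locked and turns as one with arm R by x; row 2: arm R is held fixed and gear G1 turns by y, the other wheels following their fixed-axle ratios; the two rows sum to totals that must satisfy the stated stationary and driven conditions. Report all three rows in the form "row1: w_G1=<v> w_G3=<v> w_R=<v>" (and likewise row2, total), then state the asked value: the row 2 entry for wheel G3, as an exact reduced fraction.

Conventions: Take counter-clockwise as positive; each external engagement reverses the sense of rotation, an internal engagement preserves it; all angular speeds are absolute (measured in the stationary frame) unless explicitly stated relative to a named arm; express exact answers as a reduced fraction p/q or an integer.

row1: w_G1=67/104 w_G3=67/104 w_R=67/104
row2: w_G1=-67/104 w_G3=37/104 w_R=0
total: w_G1=0 w_G3=1 w_R=67/104
asked value: 37/104

recognized (axles ride arm R): planetary set, 37/15/67 teeth
row 1: whole set turns with the arm by x
superposition row 2 [arm held]: sun y, ring −(37/67)·y, arm 0
boundary: total ω_sun = x + y = 0 and total ω_ring = x − (37/67)·y = 1  ⇒  y = -67/104, x = 67/104
row 2 ring = −(37/67)·(-67/104) = 37/104
totals (row 1 + row 2): sun 67/104 + (-67/104) = 0, ring 67/104 + 37/104 = 1, arm 67/104 + 0 = 67/104
asked cell (row2, ring) = 37/104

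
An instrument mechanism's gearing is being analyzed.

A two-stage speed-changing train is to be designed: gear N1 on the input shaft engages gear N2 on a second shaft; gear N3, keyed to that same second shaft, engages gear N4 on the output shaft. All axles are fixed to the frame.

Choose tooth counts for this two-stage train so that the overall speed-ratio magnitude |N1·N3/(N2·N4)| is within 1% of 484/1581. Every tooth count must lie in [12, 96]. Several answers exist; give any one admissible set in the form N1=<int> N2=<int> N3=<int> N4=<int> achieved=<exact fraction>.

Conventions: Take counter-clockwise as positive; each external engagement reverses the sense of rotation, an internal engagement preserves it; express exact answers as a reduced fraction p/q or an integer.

N1=22 N2=17 N3=22 N4=93 achieved=484/1581

2-stage fixed-axis compound train for ratio 484/1581
target = 484/1581 in lowest terms: an exact hit needs N1·N3 = k·484 and N2·N4 = k·1581 for one integer k, every count in [12, 96]; additionally prefer no 1:1 stage (N1 ≠ N2, N3 ≠ N4)
k = 1: N1·N3 = 484 = 22·22, N2·N4 = 1581 = 17·93
achieved = 22·22/(17·93) = 484/1581; |achieved − target| = 0 ≤ 121/39525 ✓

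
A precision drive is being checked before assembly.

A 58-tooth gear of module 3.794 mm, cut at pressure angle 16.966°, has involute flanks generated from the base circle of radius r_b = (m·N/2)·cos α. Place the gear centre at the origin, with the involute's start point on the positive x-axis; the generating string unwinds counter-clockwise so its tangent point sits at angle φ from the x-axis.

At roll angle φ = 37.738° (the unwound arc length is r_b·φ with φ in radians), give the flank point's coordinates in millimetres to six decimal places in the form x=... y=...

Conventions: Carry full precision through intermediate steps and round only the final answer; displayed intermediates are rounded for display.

single-mesh involute tooth geometry (58T wheel at module 3.794)
pitch radius r_p = m·N/2 = 3.794·58/2 = 110.026000
base radius r_b = r_p·cos α = 110.026000·cos 16.966° = 105.237458
roll angle φ = 37.738° = 0.65865235 rad
x = r_b·(cos φ + φ·sin φ) = 125.647952
y = r_b·(sin φ − φ·cos φ) = 9.595307

x=125.647952 y=9.595307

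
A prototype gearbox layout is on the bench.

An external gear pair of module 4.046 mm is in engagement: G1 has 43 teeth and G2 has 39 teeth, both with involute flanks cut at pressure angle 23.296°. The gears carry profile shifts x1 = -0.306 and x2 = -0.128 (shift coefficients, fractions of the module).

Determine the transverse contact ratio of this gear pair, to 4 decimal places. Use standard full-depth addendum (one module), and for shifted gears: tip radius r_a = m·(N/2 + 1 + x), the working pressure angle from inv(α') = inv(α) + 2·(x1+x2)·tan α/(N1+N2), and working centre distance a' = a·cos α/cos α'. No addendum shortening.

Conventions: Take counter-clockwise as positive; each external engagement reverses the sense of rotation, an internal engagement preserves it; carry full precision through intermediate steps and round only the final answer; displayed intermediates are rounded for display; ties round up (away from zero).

1.6604

single-mesh involute tooth geometry (43T engaging 39T at module 4.046)
base radii: r_b1 = 79.897134, r_b2 = 72.464843
tip radii: r_a1 = 89.796924, r_a2 = 82.425112
inv(α') = inv(23.296°) + 2·(-0.306-0.128)·tan α/(43+39) = 0.01943548  ⇒  α' = 21.78056°
a' = a·cos α / cos α' = 165.8860·cos 23.296°/cos 21.78056° = 164.075005
action lengths: √(r_a1²−r_b1²) = 40.987016, √(r_a2²−r_b2²) = 39.277801
base pitch p_b = π·m·cos α = 11.674616
CR = (40.987016 + 39.277801 − 164.075005·sin 21.78056°)/11.674616 = 1.660381
contact ratio ≈ 1.6604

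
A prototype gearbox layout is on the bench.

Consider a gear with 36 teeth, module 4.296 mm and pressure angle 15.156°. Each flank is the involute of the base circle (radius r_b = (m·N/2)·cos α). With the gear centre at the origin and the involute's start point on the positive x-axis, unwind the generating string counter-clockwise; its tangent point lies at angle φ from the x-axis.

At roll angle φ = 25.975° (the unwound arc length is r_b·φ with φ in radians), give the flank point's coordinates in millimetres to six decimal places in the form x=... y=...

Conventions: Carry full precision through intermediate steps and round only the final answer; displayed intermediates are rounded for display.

recognized (one wheel, involute flank): single-mesh tooth geometry, m = 4.296, N = 36
pitch radius r_p = m·N/2 = 4.296·36/2 = 77.328000
base radius r_b = r_p·cos α = 77.328000·cos 15.156° = 74.638343
roll angle φ = 25.975° = 0.45334927 rad
x = r_b·(cos φ + φ·sin φ) = 81.918766
y = r_b·(sin φ − φ·cos φ) = 2.270844

x=81.918766 y=2.270844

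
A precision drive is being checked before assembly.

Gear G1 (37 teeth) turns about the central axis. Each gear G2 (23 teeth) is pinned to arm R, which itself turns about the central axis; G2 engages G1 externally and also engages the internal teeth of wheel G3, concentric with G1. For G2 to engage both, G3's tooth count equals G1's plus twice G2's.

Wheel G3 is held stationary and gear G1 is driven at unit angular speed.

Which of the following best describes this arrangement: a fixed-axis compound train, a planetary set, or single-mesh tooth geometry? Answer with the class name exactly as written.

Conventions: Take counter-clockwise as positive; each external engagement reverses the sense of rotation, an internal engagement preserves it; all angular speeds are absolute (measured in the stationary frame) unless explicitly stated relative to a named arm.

class = planetary set [G3 = 37+2·23 = 83; Willis about the carrier]
classification: planetary set

planetary set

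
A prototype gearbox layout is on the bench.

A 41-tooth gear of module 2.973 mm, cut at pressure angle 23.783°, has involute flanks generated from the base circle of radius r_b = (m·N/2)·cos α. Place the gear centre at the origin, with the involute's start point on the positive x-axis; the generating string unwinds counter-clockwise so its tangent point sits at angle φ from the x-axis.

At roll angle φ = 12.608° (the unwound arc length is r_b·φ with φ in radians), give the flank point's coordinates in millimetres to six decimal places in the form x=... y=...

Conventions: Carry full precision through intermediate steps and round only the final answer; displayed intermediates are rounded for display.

recognized (one wheel, involute flank): single-mesh tooth geometry, m = 2.973, N = 41
pitch radius r_p = m·N/2 = 2.973·41/2 = 60.946500
base radius r_b = r_p·cos α = 60.946500·cos 23.783° = 55.770884
roll angle φ = 12.608° = 0.22005111 rad
x = r_b·(cos φ + φ·sin φ) = 57.104865
y = r_b·(sin φ − φ·cos φ) = 0.197130

x=57.104865 y=0.197130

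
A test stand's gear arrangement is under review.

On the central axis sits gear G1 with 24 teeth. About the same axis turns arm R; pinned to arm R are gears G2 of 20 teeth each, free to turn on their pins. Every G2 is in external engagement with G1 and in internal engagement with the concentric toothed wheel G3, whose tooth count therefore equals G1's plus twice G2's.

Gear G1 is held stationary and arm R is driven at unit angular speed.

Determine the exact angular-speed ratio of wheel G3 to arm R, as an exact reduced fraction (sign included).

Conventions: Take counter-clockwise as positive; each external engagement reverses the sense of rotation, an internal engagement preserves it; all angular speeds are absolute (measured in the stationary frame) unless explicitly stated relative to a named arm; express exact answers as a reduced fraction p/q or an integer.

recognized (axles ride arm R): planetary set, 24/20/64 teeth
ring teeth: 24 + 2·20 = 64
24(ω_sun−ω_arm) = −64(ω_ring−ω_arm),  ω_sun = 0, ω_arm = 1
ω_ring = 1 − (24/64)(0−1) = 11/8
ω_out/ω_in = 11/8

11/8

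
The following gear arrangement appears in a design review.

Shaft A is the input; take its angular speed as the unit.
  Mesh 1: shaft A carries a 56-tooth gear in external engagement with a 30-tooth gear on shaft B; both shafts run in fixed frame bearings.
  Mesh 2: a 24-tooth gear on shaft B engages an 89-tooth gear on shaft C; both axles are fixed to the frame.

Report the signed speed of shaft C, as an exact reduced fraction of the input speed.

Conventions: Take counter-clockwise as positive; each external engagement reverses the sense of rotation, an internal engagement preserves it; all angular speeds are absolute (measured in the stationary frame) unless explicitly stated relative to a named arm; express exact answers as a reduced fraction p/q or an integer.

2-mesh fixed-axis compound train (all bearings frame-fixed)
mesh 1 [56T→30T]: |ω|/ω_in = 1×56/30 = 28/15, sense flips to −
mesh 2 [24T→89T]: |ω|/ω_in = (28/15)×24/89 = 224/445, sense flips to +
signed output speed (× input speed) = 224/445

224/445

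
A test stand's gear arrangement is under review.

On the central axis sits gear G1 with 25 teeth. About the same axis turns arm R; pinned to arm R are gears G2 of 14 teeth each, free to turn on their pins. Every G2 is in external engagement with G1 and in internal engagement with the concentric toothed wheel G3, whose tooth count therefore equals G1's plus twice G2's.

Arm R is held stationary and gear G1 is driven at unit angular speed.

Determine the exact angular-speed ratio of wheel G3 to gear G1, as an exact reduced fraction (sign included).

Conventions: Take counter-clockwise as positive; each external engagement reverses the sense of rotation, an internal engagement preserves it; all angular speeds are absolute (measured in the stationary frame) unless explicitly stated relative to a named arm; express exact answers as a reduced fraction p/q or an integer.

-25/53

planetary set (25T centre, 14T on arm, 53T internal) — Willis relation
ring teeth: 25 + 2·14 = 53
25(ω_sun−ω_arm) = −53(ω_ring−ω_arm),  ω_arm = 0, ω_sun = 1
ω_ring = 0 − (25/53)(1−0) = -25/53
ω_out/ω_in = -25/53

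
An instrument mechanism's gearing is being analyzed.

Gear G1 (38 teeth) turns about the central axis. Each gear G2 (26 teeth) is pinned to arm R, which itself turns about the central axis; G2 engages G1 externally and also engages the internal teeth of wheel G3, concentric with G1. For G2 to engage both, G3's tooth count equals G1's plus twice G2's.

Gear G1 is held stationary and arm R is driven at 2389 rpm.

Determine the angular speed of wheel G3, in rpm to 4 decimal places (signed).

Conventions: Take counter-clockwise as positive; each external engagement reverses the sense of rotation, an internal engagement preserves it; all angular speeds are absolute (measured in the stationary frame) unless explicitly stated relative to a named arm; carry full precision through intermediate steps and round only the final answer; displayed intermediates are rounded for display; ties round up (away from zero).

class = planetary set [G3 = 38+2·26 = 90; Willis about the carrier]
normalise by the input: solve with ω_arm = 1, then scale by 2389 rpm
ring teeth: 38 + 2·26 = 90
38(ω_sun−ω_arm) = −90(ω_ring−ω_arm),  ω_sun = 0, ω_arm = 1
ω_ring = 1 − (38/90)(0−1) = 64/45
scale: ω_ring = 64/45 × 2389 rpm = +3397.6889 rpm

+3397.6889 rpm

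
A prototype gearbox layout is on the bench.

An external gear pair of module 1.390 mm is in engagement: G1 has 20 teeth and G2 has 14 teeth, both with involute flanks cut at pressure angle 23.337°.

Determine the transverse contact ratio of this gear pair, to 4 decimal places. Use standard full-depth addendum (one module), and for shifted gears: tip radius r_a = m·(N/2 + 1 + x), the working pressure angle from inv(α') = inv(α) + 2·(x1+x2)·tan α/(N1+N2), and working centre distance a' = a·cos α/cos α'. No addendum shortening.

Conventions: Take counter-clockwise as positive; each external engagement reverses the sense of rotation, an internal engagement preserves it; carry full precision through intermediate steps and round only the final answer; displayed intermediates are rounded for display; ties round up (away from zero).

topology: single-mesh involute geometry — m = 1.390, 20T/14T pair
base radii: r_b1 = 12.762852, r_b2 = 8.933996
tip radii: r_a1 = 15.290000, r_a2 = 11.120000
no profile shift: α' = α, a' = a
action lengths: √(r_a1²−r_b1²) = 8.419841, √(r_a2²−r_b2²) = 6.621036
base pitch p_b = π·m·cos α = 4.009568
CR = (8.419841 + 6.621036 − 23.630000·sin 23.33700°)/4.009568 = 1.416642
contact ratio ≈ 1.4166

1.4166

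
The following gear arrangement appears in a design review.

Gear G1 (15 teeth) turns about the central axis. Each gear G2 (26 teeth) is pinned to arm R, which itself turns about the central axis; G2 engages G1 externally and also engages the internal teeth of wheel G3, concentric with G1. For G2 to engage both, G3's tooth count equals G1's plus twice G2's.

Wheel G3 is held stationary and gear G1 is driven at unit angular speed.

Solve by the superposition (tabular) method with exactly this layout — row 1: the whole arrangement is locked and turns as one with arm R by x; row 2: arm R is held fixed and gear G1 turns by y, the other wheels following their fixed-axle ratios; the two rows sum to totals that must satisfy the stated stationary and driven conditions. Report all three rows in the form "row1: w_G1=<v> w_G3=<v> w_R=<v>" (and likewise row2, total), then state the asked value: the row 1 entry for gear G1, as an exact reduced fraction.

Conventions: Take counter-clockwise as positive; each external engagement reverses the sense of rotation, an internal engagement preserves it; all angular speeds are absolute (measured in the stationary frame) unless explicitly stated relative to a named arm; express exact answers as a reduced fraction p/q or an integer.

planetary set (15T centre, 26T on arm, 67T internal) — Willis relation
row 1 (train locked, turned with arm): all members turn x
row 2 — arm fixed, fixed-axis ratios: sun y, ring −(15/67)·y, arm 0
boundary: total ω_ring = x − (15/67)·y = 0 and total ω_sun = x + y = 1  ⇒  y = 67/82, x = 15/82
row 2 ring = −(15/67)·67/82 = -15/82
totals (row 1 + row 2): sun 15/82 + 67/82 = 1, ring 15/82 + (-15/82) = 0, arm 15/82 + 0 = 15/82
asked cell (row1, sun) = 15/82

row1: w_G1=15/82 w_G3=15/82 w_R=15/82
row2: w_G1=67/82 w_G3=-15/82 w_R=0
total: w_G1=1 w_G3=0 w_R=15/82
asked value: 15/82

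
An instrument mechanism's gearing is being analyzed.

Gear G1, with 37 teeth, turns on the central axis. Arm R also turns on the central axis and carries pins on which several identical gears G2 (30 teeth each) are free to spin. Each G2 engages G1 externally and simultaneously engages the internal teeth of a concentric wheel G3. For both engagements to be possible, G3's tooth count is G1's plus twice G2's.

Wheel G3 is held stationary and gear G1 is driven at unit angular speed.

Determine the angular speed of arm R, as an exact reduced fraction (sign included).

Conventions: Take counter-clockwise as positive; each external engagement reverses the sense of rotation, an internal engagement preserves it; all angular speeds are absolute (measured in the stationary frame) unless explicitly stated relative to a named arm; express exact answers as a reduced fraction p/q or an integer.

37/134

recognized (axles ride arm R): planetary set, 37/30/97 teeth
ring teeth: 37 + 2·30 = 97
37(ω_sun−ω_arm) = −97(ω_ring−ω_arm),  ω_ring = 0, ω_sun = 1
37(1−ω_arm) = −97(0−ω_arm)  ⇒  134·ω_arm = 37  ⇒  ω_arm = 37/134
exact speed ratio = 37/134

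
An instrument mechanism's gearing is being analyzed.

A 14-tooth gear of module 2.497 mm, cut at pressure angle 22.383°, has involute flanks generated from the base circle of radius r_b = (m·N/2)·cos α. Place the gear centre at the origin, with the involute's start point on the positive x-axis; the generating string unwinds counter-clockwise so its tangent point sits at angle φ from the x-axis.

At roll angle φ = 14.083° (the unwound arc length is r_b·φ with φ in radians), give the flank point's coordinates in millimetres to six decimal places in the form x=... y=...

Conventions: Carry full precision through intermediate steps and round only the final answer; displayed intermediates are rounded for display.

x=16.642984 y=0.079519

recognized (one wheel, involute flank): single-mesh tooth geometry, m = 2.497, N = 14
pitch radius r_p = m·N/2 = 2.497·14/2 = 17.479000
base radius r_b = r_p·cos α = 17.479000·cos 22.383° = 16.162116
roll angle φ = 14.083° = 0.24579472 rad
x = r_b·(cos φ + φ·sin φ) = 16.642984
y = r_b·(sin φ − φ·cos φ) = 0.079519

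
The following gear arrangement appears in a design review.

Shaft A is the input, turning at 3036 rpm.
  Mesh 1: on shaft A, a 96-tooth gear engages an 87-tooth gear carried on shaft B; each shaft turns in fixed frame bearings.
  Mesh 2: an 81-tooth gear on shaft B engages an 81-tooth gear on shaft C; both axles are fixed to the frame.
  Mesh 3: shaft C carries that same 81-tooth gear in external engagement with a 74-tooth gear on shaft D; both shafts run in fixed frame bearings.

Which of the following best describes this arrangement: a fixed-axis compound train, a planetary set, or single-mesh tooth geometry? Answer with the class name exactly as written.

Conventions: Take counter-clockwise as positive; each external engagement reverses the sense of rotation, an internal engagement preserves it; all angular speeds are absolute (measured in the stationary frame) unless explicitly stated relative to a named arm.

fixed-axis compound train

recognized (4 fixed axles, 3 meshes): fixed-axis compound train
classification: fixed-axis compound train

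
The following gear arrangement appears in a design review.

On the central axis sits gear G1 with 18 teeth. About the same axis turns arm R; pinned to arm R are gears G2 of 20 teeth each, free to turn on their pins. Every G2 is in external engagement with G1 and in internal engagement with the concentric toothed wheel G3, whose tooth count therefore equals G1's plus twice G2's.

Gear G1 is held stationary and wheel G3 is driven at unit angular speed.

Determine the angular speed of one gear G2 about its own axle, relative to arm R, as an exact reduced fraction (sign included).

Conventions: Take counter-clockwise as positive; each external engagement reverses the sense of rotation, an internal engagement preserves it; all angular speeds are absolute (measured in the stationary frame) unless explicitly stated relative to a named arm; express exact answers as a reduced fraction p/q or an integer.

261/380

recognized (axles ride arm R): planetary set, 18/20/58 teeth
ring teeth: 18 + 2·20 = 58
18(ω_sun−ω_arm) = −58(ω_ring−ω_arm),  ω_sun = 0, ω_ring = 1
18(0−ω_arm) = −58(1−ω_arm)  ⇒  76·ω_arm = 58  ⇒  ω_arm = 29/38
sun–planet mesh: 18·(0−29/38) = −20·(ω_p−ω_arm)  ⇒  ω_p−ω_arm = 261/380
exact speed ratio = 261/380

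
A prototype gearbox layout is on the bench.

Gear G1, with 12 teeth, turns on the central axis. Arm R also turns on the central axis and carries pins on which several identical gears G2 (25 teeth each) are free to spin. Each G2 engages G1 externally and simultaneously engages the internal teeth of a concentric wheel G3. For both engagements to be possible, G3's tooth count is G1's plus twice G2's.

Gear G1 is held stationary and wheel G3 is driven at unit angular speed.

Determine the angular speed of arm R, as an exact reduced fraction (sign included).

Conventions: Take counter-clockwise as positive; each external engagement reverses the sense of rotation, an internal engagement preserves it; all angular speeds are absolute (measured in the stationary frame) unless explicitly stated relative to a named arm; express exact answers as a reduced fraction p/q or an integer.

class = planetary set [G3 = 12+2·25 = 62; Willis about the carrier]
ring teeth: 12 + 2·25 = 62
12(ω_sun−ω_arm) = −62(ω_ring−ω_arm),  ω_sun = 0, ω_ring = 1
12(0−ω_arm) = −62(1−ω_arm)  ⇒  74·ω_arm = 62  ⇒  ω_arm = 31/37
exact speed ratio = 31/37

31/37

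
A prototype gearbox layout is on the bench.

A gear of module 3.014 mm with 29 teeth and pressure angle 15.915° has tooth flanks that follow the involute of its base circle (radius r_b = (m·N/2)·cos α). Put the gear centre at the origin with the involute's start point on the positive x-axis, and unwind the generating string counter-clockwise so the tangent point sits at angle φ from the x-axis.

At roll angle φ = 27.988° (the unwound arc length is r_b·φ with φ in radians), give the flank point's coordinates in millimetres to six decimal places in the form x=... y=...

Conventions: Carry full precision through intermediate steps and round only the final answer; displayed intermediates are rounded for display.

class = single-mesh tooth geometry [base-circle involute, m = 3.014, 29T]
pitch radius r_p = m·N/2 = 3.014·29/2 = 43.703000
base radius r_b = r_p·cos α = 43.703000·cos 15.915° = 42.027845
roll angle φ = 27.988° = 0.48848275 rad
x = r_b·(cos φ + φ·sin φ) = 46.746913
y = r_b·(sin φ − φ·cos φ) = 1.594282

x=46.746913 y=1.594282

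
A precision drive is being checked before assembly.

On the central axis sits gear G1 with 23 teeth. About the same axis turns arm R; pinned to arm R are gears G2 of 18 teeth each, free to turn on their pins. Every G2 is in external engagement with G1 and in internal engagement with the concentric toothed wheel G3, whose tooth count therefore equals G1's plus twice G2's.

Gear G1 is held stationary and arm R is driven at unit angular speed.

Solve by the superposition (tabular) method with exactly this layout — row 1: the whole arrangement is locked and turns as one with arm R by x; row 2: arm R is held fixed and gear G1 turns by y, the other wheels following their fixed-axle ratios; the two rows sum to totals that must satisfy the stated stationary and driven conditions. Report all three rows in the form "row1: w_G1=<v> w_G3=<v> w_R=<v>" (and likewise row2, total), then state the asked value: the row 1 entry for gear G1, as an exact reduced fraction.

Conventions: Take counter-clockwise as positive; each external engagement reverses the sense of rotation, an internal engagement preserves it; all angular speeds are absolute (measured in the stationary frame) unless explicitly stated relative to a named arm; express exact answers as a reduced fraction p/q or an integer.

row1: w_G1=1 w_G3=1 w_R=1
row2: w_G1=-1 w_G3=23/59 w_R=0
total: w_G1=0 w_G3=82/59 w_R=1
asked value: 1

recognized (axles ride arm R): planetary set, 23/18/59 teeth
row 1 (train locked, turned with arm): all members turn x
row 2 — arm fixed, fixed-axis ratios: sun y, ring −(23/59)·y, arm 0
boundary: total ω_sun = x + y = 0 and total ω_arm = x = 1  ⇒  y = -1, x = 1
row 2 ring = −(23/59)·(-1) = 23/59
totals (row 1 + row 2): sun 1 + (-1) = 0, ring 1 + 23/59 = 82/59, arm 1 + 0 = 1
asked cell (row1, sun) = 1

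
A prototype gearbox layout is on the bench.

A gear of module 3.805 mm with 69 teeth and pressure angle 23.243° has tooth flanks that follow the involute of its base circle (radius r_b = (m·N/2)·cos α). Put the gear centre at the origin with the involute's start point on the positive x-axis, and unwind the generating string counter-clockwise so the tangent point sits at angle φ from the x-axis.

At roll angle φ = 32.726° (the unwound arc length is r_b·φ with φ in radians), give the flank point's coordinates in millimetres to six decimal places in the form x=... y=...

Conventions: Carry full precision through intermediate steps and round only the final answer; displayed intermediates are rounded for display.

class = single-mesh tooth geometry [base-circle involute, m = 3.805, 69T]
pitch radius r_p = m·N/2 = 3.805·69/2 = 131.272500
base radius r_b = r_p·cos α = 131.272500·cos 23.243° = 120.618349
roll angle φ = 32.726° = 0.57117645 rad
x = r_b·(cos φ + φ·sin φ) = 138.717877
y = r_b·(sin φ − φ·cos φ) = 7.250497

x=138.717877 y=7.250497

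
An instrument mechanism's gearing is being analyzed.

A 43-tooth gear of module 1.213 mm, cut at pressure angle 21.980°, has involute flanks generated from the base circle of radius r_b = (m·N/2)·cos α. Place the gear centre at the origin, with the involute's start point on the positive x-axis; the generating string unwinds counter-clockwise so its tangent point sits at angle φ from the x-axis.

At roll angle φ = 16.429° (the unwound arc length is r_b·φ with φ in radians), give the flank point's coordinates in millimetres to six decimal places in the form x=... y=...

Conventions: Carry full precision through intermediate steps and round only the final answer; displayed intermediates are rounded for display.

topology: single-mesh involute geometry — m = 1.213, N = 43
pitch radius r_p = m·N/2 = 1.213·43/2 = 26.079500
base radius r_b = r_p·cos α = 26.079500·cos 21.980° = 24.183900
roll angle φ = 16.429° = 0.28674014 rad
x = r_b·(cos φ + φ·sin φ) = 25.157757
y = r_b·(sin φ − φ·cos φ) = 0.188493

x=25.157757 y=0.188493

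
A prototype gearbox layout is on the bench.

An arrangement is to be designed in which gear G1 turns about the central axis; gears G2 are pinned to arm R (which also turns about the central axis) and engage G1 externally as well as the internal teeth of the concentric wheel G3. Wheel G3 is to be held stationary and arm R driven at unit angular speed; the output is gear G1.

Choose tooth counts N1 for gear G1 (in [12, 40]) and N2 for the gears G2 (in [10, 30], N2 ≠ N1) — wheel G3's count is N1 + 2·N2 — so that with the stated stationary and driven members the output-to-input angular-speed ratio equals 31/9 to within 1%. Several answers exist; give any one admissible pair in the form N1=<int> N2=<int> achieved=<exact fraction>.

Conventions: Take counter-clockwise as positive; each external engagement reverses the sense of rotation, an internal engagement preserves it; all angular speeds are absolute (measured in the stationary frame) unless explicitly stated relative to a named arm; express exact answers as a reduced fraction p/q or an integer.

N1=18 N2=13 achieved=31/9

class = planetary set [ratio 31/9 wanted; Willis about the carrier]
Willis with ω_ring = 0: ω_sun/ω_arm = (N1+N3)/N1; set equal to 31/9  ⇒  N3/N1 = 31/9 − 1 = 22/9
N3 = N1 + 2·N2  ⇒  N2/N1 = (N3/N1 − 1)/2 = (22/9 − 1)/2 = 13/18
smallest multiple with N1 ≥ 12 and N2 ≥ 10: k = 1  ⇒  N1 = 1·18 = 18, N2 = 1·13 = 13 (N1 ≤ 40, N2 ≤ 30, N2 ≠ N1 ✓), N3 = 18 + 2·13 = 44
check: (N1+N3)/N1 with N1 = 18, N3 = 44 gives 31/9; |achieved − target| = 0 ≤ 31/900 ✓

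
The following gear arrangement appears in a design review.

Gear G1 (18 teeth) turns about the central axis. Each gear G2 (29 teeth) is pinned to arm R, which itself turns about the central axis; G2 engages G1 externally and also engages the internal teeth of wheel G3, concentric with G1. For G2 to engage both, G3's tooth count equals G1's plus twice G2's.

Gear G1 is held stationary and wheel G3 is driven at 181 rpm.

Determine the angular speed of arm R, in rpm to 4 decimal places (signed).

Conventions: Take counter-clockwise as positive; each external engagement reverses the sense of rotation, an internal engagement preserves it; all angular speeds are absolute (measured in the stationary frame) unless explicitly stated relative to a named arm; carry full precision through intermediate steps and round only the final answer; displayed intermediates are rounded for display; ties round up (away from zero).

class = planetary set [G3 = 18+2·29 = 76; Willis about the carrier]
normalise by the input: solve with ω_ring = 1, then scale by 181 rpm
ring teeth: 18 + 2·29 = 76
18(ω_sun−ω_arm) = −76(ω_ring−ω_arm),  ω_sun = 0, ω_ring = 1
18(0−ω_arm) = −76(1−ω_arm)  ⇒  94·ω_arm = 76  ⇒  ω_arm = 38/47
scale: ω_arm = 38/47 × 181 rpm = +146.3404 rpm

+146.3404 rpm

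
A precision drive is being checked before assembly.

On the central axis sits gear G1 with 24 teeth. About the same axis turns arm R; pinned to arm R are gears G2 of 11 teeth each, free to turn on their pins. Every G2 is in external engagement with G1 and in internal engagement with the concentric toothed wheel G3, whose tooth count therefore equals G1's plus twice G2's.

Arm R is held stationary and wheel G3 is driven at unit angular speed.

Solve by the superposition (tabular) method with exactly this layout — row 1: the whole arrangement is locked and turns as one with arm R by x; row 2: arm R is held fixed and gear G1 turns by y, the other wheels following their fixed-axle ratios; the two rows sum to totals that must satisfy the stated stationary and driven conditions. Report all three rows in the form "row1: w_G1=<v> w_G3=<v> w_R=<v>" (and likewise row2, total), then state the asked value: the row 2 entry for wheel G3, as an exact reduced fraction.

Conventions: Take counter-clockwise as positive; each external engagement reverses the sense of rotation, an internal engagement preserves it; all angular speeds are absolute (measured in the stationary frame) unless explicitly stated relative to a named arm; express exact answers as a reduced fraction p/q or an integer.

planetary set (24T centre, 11T on arm, 46T internal) — Willis relation
superposition row 1 [locked train]: every member turns x
row 2: sun turns y, ring = −(24/46)·y, arm 0
boundary: total ω_arm = x = 0 and total ω_ring = x − (24/46)·y = 1  ⇒  y = -23/12, x = 0
row 2 ring = −(24/46)·(-23/12) = 1
totals (row 1 + row 2): sun 0 + (-23/12) = -23/12, ring 0 + 1 = 1, arm 0 + 0 = 0
asked cell (row2, ring) = 1

row1: w_G1=0 w_G3=0 w_R=0
row2: w_G1=-23/12 w_G3=1 w_R=0
total: w_G1=-23/12 w_G3=1 w_R=0
asked value: 1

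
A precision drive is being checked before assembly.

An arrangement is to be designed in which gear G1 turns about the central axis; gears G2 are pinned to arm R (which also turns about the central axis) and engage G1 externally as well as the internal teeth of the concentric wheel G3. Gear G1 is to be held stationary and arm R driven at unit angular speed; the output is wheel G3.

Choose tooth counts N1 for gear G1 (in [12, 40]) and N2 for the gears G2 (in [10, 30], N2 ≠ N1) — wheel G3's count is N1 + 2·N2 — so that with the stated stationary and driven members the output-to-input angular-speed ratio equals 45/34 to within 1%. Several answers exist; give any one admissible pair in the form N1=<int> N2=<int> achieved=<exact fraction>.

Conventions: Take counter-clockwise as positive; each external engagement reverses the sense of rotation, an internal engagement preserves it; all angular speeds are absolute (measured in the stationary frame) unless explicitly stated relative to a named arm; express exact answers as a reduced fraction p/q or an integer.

N1=22 N2=23 achieved=45/34

planetary set to be sized for 45/34 (Willis relation)
Willis with ω_sun = 0: ω_ring/ω_arm = (N1+N3)/N3; set equal to 45/34  ⇒  N3/N1 = 1/(45/34 − 1) = 34/11
N3 = N1 + 2·N2  ⇒  N2/N1 = (N3/N1 − 1)/2 = (34/11 − 1)/2 = 23/22
smallest multiple with N1 ≥ 12 and N2 ≥ 10: k = 1  ⇒  N1 = 1·22 = 22, N2 = 1·23 = 23 (N1 ≤ 40, N2 ≤ 30, N2 ≠ N1 ✓), N3 = 22 + 2·23 = 68
check: (N1+N3)/N3 with N1 = 22, N3 = 68 gives 45/34; |achieved − target| = 0 ≤ 9/680 ✓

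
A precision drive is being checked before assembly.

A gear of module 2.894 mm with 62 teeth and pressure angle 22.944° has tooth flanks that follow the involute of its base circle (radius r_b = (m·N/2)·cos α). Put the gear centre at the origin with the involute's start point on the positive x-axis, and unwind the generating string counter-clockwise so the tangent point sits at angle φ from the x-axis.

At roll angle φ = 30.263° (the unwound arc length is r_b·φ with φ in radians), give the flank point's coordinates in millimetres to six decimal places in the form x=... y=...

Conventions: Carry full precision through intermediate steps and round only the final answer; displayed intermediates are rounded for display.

x=93.349302 y=3.945920

recognized (one wheel, involute flank): single-mesh tooth geometry, m = 2.894, N = 62
pitch radius r_p = m·N/2 = 2.894·62/2 = 89.714000
base radius r_b = r_p·cos α = 89.714000·cos 22.944° = 82.616394
roll angle φ = 30.263° = 0.52818899 rad
x = r_b·(cos φ + φ·sin φ) = 93.349302
y = r_b·(sin φ − φ·cos φ) = 3.945920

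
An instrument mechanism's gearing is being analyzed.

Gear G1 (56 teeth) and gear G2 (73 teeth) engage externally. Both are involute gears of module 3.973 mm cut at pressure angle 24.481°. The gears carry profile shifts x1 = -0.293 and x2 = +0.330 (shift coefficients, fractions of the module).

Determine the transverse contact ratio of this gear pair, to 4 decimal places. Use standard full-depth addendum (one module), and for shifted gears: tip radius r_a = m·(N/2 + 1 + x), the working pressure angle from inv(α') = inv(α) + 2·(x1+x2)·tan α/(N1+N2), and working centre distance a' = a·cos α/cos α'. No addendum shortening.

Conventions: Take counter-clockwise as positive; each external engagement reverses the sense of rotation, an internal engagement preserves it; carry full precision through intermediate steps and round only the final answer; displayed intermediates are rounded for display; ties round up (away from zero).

1.5744

single-mesh involute tooth geometry (56T engaging 73T at module 3.973)
base radii: r_b1 = 101.243024, r_b2 = 131.977513
tip radii: r_a1 = 114.052911, r_a2 = 150.298590
inv(α') = inv(24.481°) + 2·(-0.293+0.330)·tan α/(56+73) = 0.02831297  ⇒  α' = 24.55294°
a' = a·cos α / cos α' = 256.2585·cos 24.481°/cos 24.55294° = 256.405298
action lengths: √(r_a1²−r_b1²) = 52.515870, √(r_a2²−r_b2²) = 71.913852
base pitch p_b = π·m·cos α = 11.359441
CR = (52.515870 + 71.913852 − 256.405298·sin 24.55294°)/11.359441 = 1.574428
contact ratio ≈ 1.5744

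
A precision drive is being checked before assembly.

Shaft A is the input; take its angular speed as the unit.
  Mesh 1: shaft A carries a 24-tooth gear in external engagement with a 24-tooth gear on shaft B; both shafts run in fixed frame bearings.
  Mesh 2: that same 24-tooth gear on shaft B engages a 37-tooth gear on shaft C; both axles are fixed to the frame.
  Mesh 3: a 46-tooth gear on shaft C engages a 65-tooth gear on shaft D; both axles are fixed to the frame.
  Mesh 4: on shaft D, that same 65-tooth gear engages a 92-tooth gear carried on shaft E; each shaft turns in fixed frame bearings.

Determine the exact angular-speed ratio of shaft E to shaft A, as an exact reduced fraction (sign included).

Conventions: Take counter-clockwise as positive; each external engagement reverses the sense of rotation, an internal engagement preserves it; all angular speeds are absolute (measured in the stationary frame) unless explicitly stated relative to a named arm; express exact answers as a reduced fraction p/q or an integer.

class = fixed-axis compound train [4 meshes; 4 ratios multiply, 4 sense flips]
mesh 1 [24T→24T]: running ratio 1, sense −
mesh 2 [24T→37T]: running ratio 24/37, sense +
mesh 3 [46T→65T]: running ratio 1104/2405, sense −
mesh 4 [65T→92T]: running ratio 12/37, sense +
ω_out/ω_in = 12/37

12/37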